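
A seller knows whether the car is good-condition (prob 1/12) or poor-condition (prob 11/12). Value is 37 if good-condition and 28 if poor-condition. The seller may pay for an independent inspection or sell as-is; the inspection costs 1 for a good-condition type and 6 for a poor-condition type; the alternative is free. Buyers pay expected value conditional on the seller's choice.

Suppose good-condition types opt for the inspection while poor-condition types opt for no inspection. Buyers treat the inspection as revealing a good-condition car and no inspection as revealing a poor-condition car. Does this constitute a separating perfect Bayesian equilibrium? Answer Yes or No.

No

Under these beliefs, the inspection earns price 37 and no inspection earns price 28.
good-condition: the inspection nets 37 − 1 = 36; no inspection nets 28. good-condition prefers the inspection.
poor-condition: the inspection nets 37 − 6 = 31; no inspection nets 28. poor-condition would deviate to the inspection.
poor-condition has a profitable deviation, so the profile is not an equilibrium.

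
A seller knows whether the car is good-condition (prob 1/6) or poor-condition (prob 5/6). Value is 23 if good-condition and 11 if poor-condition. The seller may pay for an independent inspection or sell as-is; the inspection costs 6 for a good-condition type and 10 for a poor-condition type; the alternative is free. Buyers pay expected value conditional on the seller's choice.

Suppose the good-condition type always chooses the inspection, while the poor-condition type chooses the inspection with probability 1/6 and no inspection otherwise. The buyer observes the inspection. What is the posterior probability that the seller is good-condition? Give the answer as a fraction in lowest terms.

6/11

P(the inspection) = (1/6)·1 + (5/6)·(1/6) = 11/36.
By Bayes' rule, P(good-condition | the inspection) = (1/6) / (11/36) = 6/11.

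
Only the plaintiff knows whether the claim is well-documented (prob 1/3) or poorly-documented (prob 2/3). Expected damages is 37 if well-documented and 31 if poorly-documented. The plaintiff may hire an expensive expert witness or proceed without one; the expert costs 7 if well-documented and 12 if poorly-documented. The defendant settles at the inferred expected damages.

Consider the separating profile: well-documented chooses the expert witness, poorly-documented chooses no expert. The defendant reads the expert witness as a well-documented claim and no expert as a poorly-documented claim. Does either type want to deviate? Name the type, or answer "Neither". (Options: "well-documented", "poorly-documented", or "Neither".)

well-documented

The expert witness pays 37; no expert pays 31.
well-documented: assigned the expert witness, nets 37 − 7 = 30; deviating to no expert nets 31.
poorly-documented: assigned no expert, nets 31; deviating to the expert witness nets 37 − 12 = 25.
The well-documented type gains 1 by deviating.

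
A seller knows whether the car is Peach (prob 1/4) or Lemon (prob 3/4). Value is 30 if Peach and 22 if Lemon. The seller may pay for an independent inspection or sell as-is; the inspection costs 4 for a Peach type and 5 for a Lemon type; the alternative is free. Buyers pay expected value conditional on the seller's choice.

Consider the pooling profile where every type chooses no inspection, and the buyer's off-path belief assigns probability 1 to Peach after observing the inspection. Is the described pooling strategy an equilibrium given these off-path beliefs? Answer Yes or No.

On path, the buyer holds the prior and pays 1/4·30 + 3/4·22 = 24. Off path (the inspection), believing Peach, it pays 30.
Peach: no inspection nets 24; the inspection nets 30 − 4 = 26. Peach would deviate.
Lemon: no inspection nets 24; the inspection nets 30 − 5 = 25. Lemon would deviate.
A type deviates, so pooling fails.

No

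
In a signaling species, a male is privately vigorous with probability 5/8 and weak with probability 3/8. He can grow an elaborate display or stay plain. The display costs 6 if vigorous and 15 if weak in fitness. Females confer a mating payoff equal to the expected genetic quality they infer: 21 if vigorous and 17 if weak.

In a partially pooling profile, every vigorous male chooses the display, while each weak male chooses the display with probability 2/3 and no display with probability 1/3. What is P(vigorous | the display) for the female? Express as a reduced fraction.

5/7

P(the display) = (5/8)·1 + (3/8)·(2/3) = 7/8.
By Bayes' rule, P(vigorous | the display) = (5/8) / (7/8) = 5/7.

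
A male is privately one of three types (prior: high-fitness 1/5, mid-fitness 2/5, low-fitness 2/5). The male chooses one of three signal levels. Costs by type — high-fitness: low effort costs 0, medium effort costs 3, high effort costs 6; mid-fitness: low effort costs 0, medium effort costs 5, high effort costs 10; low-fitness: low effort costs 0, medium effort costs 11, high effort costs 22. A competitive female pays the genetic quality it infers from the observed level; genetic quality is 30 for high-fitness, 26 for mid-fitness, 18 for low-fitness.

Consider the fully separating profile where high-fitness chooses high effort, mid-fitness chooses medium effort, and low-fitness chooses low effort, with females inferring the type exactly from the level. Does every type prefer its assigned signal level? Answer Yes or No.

Separating mating payoffs: high effort → 30, medium effort → 26, low effort → 18.
high-fitness (assigned high effort): low effort: 18 − 0 = 18; medium effort: 26 − 3 = 23; high effort: 30 − 6 = 24. high-fitness stays.
mid-fitness (assigned medium effort): low effort: 18 − 0 = 18; medium effort: 26 − 5 = 21; high effort: 30 − 10 = 20. mid-fitness stays.
low-fitness (assigned low effort): low effort: 18 − 0 = 18; medium effort: 26 − 11 = 15; high effort: 30 − 22 = 8. low-fitness stays.
Every type prefers its assigned level; separation holds.

Yes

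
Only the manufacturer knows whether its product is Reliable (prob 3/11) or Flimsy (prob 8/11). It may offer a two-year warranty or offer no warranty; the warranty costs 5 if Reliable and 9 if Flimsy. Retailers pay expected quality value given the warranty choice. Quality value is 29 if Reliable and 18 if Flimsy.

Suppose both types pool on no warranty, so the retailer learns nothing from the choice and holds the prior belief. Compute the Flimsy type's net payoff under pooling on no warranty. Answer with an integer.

Pooled price = 3/11·29 + 8/11·18 = 21.
Flimsy pays no cost for no warranty, so net payoff = 21.

21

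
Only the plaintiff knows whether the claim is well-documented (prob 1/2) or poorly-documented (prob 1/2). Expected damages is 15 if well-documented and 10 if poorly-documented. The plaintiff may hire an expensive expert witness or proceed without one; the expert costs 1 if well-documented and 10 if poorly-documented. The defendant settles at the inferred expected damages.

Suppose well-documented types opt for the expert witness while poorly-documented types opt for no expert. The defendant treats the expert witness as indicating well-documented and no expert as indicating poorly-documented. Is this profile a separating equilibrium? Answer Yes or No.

Under these beliefs, the expert witness earns settlement 15 and no expert earns settlement 10.
well-documented: the expert witness nets 15 − 1 = 14; no expert nets 10. well-documented prefers the expert witness.
poorly-documented: the expert witness nets 15 − 10 = 5; no expert nets 10. poorly-documented prefers no expert.
Neither type deviates, so the separating profile is an equilibrium.

Yes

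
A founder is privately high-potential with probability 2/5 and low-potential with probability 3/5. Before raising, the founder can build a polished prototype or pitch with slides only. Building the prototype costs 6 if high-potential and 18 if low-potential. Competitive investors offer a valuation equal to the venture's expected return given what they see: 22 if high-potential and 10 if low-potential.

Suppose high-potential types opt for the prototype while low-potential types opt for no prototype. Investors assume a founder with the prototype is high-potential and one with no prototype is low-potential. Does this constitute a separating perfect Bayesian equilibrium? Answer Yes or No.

Under these beliefs, the prototype earns valuation 22 and no prototype earns valuation 10.
high-potential: the prototype nets 22 − 6 = 16; no prototype nets 10. high-potential prefers the prototype.
low-potential: the prototype nets 22 − 18 = 4; no prototype nets 10. low-potential prefers no prototype.
Neither type deviates, so the separating profile is an equilibrium.

Yes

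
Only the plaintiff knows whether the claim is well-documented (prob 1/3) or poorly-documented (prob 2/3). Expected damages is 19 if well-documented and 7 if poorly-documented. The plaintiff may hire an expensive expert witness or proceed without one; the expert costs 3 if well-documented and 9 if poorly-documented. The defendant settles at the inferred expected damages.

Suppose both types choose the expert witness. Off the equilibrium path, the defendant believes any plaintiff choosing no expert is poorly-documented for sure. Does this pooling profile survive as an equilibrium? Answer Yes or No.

On path, the defendant holds the prior and pays 1/3·19 + 2/3·7 = 11. Off path (no expert), believing poorly-documented, it pays 7.
well-documented: the expert witness nets 11 − 3 = 8; no expert nets 7. well-documented stays.
poorly-documented: the expert witness nets 11 − 9 = 2; no expert nets 7. poorly-documented would deviate.
A type deviates, so pooling fails.

No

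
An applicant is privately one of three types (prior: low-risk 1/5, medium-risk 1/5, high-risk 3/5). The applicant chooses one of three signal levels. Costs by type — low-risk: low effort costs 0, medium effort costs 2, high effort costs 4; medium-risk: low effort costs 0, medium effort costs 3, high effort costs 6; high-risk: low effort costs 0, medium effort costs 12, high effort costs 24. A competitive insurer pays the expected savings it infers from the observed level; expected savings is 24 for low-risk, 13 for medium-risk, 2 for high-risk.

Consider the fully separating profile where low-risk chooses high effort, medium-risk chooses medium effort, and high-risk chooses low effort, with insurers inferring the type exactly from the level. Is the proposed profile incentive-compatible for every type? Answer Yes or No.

No

Separating rebates: high effort → 24, medium effort → 13, low effort → 2.
low-risk (assigned high effort): low effort: 2 − 0 = 2; medium effort: 13 − 2 = 11; high effort: 24 − 4 = 20. low-risk stays.
medium-risk (assigned medium effort): low effort: 2 − 0 = 2; medium effort: 13 − 3 = 10; high effort: 24 − 6 = 18. medium-risk prefers high effort.
high-risk (assigned low effort): low effort: 2 − 0 = 2; medium effort: 13 − 12 = 1; high effort: 24 − 24 = 0. high-risk stays.
At least one type deviates; the separating profile fails.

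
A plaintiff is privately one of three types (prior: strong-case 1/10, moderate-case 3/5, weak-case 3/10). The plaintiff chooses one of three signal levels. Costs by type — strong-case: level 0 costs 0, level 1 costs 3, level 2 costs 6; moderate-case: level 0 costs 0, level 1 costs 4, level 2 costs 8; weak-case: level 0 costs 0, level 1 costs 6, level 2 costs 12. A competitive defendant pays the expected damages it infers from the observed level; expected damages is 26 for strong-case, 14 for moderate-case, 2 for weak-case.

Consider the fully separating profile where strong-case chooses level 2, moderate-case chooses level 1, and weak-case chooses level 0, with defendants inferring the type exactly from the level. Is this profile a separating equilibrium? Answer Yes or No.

No

Separating settlements: level 2 → 26, level 1 → 14, level 0 → 2.
strong-case (assigned level 2): level 0: 2 − 0 = 2; level 1: 14 − 3 = 11; level 2: 26 − 6 = 20. strong-case stays.
moderate-case (assigned level 1): level 0: 2 − 0 = 2; level 1: 14 − 4 = 10; level 2: 26 − 8 = 18. moderate-case prefers level 2.
weak-case (assigned level 0): level 0: 2 − 0 = 2; level 1: 14 − 6 = 8; level 2: 26 − 12 = 14. weak-case prefers level 2.
At least one type deviates; the separating profile fails.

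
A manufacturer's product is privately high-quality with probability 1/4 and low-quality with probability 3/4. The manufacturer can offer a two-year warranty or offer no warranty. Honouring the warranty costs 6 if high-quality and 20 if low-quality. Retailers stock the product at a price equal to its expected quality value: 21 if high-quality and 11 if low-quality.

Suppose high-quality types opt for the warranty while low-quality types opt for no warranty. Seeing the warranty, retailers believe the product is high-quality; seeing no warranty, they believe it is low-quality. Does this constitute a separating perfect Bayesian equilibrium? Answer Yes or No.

Yes

Under these beliefs, the warranty earns price 21 and no warranty earns price 11.
high-quality: the warranty nets 21 − 6 = 15; no warranty nets 11. high-quality prefers the warranty.
low-quality: the warranty nets 21 − 20 = 1; no warranty nets 11. low-quality prefers no warranty.
Neither type deviates, so the separating profile is an equilibrium.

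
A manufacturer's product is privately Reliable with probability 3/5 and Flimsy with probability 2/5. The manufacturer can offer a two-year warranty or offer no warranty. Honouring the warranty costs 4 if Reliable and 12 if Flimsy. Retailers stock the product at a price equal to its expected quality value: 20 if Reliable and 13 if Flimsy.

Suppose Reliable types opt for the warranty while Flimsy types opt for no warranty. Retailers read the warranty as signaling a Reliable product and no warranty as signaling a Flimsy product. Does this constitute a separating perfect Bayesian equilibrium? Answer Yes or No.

Under these beliefs, the warranty earns price 20 and no warranty earns price 13.
Reliable: the warranty nets 20 − 4 = 16; no warranty nets 13. Reliable prefers the warranty.
Flimsy: the warranty nets 20 − 12 = 8; no warranty nets 13. Flimsy prefers no warranty.
Neither type deviates, so the separating profile is an equilibrium.

Yes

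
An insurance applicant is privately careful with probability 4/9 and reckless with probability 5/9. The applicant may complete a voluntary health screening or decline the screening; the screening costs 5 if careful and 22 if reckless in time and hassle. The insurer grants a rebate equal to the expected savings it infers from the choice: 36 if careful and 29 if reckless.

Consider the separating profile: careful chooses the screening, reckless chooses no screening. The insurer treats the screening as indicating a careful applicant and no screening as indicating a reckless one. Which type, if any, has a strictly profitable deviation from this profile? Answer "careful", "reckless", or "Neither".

The screening pays 36; no screening pays 29.
careful: assigned the screening, nets 36 − 5 = 31; deviating to no screening nets 29.
reckless: assigned no screening, nets 29; deviating to the screening nets 36 − 22 = 14.
Both types strictly prefer their assigned action; no profitable deviation.

Neither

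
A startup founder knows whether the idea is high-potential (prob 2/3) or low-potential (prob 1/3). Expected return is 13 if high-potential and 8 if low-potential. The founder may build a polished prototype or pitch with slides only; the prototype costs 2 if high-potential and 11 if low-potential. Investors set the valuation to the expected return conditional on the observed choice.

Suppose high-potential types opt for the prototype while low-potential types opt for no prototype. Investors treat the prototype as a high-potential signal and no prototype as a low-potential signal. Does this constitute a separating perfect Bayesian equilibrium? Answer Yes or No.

Yes

Under these beliefs, the prototype earns valuation 13 and no prototype earns valuation 8.
high-potential: the prototype nets 13 − 2 = 11; no prototype nets 8. high-potential prefers the prototype.
low-potential: the prototype nets 13 − 11 = 2; no prototype nets 8. low-potential prefers no prototype.
Neither type deviates, so the separating profile is an equilibrium.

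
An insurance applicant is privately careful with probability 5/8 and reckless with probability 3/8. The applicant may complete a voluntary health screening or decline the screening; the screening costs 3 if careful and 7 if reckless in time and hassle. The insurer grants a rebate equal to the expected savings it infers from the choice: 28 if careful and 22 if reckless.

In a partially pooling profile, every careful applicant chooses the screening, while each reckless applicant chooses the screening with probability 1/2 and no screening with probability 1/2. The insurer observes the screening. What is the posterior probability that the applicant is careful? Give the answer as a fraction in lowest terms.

P(the screening) = (5/8)·1 + (3/8)·(1/2) = 13/16.
By Bayes' rule, P(careful | the screening) = (5/8) / (13/16) = 10/13.

10/13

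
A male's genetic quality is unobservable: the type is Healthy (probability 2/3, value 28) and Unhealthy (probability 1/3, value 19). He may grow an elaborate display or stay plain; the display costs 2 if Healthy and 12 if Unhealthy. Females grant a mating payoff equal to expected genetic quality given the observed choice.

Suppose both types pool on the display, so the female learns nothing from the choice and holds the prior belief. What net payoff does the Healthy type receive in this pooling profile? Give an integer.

23

Pooled mating payoff = 2/3·28 + 1/3·19 = 25.
Healthy pays cost 2 for the display, so net payoff = 25 − 2 = 23.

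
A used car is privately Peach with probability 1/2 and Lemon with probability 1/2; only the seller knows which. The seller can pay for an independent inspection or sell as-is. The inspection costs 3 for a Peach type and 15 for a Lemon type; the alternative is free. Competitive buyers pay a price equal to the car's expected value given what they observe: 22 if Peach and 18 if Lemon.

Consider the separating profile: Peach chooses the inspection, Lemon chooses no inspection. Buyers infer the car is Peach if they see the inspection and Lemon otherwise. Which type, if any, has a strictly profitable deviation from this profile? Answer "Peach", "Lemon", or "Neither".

Neither

The inspection pays 22; no inspection pays 18.
Peach: assigned the inspection, nets 22 − 3 = 19; deviating to no inspection nets 18.
Lemon: assigned no inspection, nets 18; deviating to the inspection nets 22 − 15 = 7.
Both types strictly prefer their assigned action; no profitable deviation.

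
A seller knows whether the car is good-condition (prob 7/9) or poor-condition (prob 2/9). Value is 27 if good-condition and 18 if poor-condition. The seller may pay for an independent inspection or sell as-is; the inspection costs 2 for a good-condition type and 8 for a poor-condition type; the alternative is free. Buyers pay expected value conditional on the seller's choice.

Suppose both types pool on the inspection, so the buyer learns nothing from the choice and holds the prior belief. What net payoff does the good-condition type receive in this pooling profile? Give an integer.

23

Pooled price = 7/9·27 + 2/9·18 = 25.
good-condition pays cost 2 for the inspection, so net payoff = 25 − 2 = 23.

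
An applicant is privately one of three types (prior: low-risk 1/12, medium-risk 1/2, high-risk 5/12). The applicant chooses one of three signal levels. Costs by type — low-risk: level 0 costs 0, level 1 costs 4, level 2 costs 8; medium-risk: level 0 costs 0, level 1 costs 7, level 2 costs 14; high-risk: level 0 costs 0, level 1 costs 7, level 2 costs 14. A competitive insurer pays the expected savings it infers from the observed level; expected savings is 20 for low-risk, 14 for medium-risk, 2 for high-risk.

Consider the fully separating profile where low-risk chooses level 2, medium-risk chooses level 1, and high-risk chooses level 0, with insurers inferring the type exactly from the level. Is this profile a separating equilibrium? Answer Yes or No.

No

Separating rebates: level 2 → 20, level 1 → 14, level 0 → 2.
low-risk (assigned level 2): level 0: 2 − 0 = 2; level 1: 14 − 4 = 10; level 2: 20 − 8 = 12. low-risk stays.
medium-risk (assigned level 1): level 0: 2 − 0 = 2; level 1: 14 − 7 = 7; level 2: 20 − 14 = 6. medium-risk stays.
high-risk (assigned level 0): level 0: 2 − 0 = 2; level 1: 14 − 7 = 7; level 2: 20 − 14 = 6. high-risk prefers level 1.
At least one type deviates; the separating profile fails.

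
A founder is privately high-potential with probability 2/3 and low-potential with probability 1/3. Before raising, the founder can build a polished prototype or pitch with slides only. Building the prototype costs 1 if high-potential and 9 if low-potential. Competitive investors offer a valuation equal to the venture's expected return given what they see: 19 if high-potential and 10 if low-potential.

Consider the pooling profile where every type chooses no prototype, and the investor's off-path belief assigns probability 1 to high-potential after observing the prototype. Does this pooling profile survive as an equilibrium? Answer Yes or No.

No

On path, the investor holds the prior and pays 2/3·19 + 1/3·10 = 16. Off path (the prototype), believing high-potential, it pays 19.
high-potential: no prototype nets 16; the prototype nets 19 − 1 = 18. high-potential would deviate.
low-potential: no prototype nets 16; the prototype nets 19 − 9 = 10. low-potential stays.
A type deviates, so pooling fails.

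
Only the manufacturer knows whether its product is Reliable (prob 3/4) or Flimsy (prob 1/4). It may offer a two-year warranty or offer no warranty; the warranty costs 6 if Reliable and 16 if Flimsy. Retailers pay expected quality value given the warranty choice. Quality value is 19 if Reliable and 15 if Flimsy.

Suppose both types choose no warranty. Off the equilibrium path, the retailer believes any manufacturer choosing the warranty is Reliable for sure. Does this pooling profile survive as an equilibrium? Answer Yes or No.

On path, the retailer holds the prior and pays 3/4·19 + 1/4·15 = 18. Off path (the warranty), believing Reliable, it pays 19.
Reliable: no warranty nets 18; the warranty nets 19 − 6 = 13. Reliable stays.
Flimsy: no warranty nets 18; the warranty nets 19 − 16 = 3. Flimsy stays.
No type deviates, so pooling is sustained.

Yes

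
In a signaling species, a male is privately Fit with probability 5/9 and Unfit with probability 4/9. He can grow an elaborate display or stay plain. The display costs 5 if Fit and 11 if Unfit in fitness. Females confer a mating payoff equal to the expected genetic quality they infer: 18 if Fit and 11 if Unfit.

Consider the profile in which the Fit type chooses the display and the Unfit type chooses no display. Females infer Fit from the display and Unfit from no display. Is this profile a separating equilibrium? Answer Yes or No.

Under these beliefs, the display earns mating payoff 18 and no display earns mating payoff 11.
Fit: the display nets 18 − 5 = 13; no display nets 11. Fit prefers the display.
Unfit: the display nets 18 − 11 = 7; no display nets 11. Unfit prefers no display.
Neither type deviates, so the separating profile is an equilibrium.

Yes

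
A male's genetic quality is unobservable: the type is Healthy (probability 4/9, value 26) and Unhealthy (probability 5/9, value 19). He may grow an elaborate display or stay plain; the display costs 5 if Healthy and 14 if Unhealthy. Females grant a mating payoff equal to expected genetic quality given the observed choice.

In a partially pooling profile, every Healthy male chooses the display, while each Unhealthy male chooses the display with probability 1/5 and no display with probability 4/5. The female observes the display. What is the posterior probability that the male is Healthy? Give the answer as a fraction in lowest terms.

4/5

P(the display) = (4/9)·1 + (5/9)·(1/5) = 5/9.
By Bayes' rule, P(Healthy | the display) = (4/9) / (5/9) = 4/5.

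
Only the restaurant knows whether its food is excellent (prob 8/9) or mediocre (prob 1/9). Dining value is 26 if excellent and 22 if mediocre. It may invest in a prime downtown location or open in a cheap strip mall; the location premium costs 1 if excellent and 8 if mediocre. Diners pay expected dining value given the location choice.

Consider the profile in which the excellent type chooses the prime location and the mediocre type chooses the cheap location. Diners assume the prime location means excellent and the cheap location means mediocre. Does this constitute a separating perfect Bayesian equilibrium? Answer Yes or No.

Under these beliefs, the prime location earns price premium 26 and the cheap location earns price premium 22.
excellent: the prime location nets 26 − 1 = 25; the cheap location nets 22. excellent prefers the prime location.
mediocre: the prime location nets 26 − 8 = 18; the cheap location nets 22. mediocre prefers the cheap location.
Neither type deviates, so the separating profile is an equilibrium.

Yes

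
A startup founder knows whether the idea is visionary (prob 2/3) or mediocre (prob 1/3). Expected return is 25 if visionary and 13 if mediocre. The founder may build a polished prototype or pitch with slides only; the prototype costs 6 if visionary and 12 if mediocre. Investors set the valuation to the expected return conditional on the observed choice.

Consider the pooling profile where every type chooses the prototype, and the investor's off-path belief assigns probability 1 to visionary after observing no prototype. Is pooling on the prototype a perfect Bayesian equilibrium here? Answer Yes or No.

No

On path, the investor holds the prior and pays 2/3·25 + 1/3·13 = 21. Off path (no prototype), believing visionary, it pays 25.
visionary: the prototype nets 21 − 6 = 15; no prototype nets 25. visionary would deviate.
mediocre: the prototype nets 21 − 12 = 9; no prototype nets 25. mediocre would deviate.
A type deviates, so pooling fails.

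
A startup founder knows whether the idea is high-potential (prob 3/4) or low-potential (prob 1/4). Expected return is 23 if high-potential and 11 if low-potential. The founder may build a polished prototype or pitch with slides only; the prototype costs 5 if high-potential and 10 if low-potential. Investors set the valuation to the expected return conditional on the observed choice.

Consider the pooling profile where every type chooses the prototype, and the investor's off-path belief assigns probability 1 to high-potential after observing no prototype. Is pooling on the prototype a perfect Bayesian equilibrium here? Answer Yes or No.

No

On path, the investor holds the prior and pays 3/4·23 + 1/4·11 = 20. Off path (no prototype), believing high-potential, it pays 23.
high-potential: the prototype nets 20 − 5 = 15; no prototype nets 23. high-potential would deviate.
low-potential: the prototype nets 20 − 10 = 10; no prototype nets 23. low-potential would deviate.
A type deviates, so pooling fails.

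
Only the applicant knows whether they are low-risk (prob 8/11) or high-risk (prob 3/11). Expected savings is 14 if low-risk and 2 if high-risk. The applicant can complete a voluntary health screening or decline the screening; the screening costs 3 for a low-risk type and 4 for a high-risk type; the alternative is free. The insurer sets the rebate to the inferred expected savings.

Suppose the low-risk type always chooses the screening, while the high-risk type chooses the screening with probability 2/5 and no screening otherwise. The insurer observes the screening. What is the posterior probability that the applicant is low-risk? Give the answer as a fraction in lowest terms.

20/23

P(the screening) = (8/11)·1 + (3/11)·(2/5) = 46/55.
By Bayes' rule, P(low-risk | the screening) = (8/11) / (46/55) = 20/23.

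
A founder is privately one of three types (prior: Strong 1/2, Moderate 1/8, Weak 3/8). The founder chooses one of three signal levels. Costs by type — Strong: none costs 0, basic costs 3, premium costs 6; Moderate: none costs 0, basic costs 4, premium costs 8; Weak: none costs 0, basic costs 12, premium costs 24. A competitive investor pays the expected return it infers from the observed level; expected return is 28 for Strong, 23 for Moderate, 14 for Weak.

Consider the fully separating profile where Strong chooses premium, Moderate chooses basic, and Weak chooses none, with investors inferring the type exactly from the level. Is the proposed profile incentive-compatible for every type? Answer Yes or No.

No

Separating valuations: premium → 28, basic → 23, none → 14.
Strong (assigned premium): none: 14 − 0 = 14; basic: 23 − 3 = 20; premium: 28 − 6 = 22. Strong stays.
Moderate (assigned basic): none: 14 − 0 = 14; basic: 23 − 4 = 19; premium: 28 − 8 = 20. Moderate prefers premium.
Weak (assigned none): none: 14 − 0 = 14; basic: 23 − 12 = 11; premium: 28 − 24 = 4. Weak stays.
At least one type deviates; the separating profile fails.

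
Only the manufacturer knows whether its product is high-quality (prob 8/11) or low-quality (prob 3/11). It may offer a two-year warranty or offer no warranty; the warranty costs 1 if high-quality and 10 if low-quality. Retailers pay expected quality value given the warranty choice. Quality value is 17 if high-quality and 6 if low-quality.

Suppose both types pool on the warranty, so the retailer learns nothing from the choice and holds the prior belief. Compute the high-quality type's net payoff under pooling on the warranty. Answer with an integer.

Pooled price = 8/11·17 + 3/11·6 = 14.
high-quality pays cost 1 for the warranty, so net payoff = 14 − 1 = 13.

13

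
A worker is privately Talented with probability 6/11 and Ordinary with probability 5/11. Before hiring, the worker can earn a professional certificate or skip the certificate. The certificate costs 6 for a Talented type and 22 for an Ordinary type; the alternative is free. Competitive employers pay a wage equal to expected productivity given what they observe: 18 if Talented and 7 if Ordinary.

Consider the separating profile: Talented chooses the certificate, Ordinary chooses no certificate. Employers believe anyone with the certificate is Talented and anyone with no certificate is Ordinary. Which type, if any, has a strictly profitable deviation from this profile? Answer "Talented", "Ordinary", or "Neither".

Neither

The certificate pays 18; no certificate pays 7.
Talented: assigned the certificate, nets 18 − 6 = 12; deviating to no certificate nets 7.
Ordinary: assigned no certificate, nets 7; deviating to the certificate nets 18 − 22 = -4.
Both types strictly prefer their assigned action; no profitable deviation.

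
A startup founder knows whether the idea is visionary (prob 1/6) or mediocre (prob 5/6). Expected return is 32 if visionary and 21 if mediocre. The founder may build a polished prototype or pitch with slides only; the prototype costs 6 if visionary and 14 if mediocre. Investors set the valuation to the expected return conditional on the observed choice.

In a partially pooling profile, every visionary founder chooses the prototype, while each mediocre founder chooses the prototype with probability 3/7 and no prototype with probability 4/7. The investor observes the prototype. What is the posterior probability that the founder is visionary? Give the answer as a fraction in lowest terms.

P(the prototype) = (1/6)·1 + (5/6)·(3/7) = 11/21.
By Bayes' rule, P(visionary | the prototype) = (1/6) / (11/21) = 7/22.

7/22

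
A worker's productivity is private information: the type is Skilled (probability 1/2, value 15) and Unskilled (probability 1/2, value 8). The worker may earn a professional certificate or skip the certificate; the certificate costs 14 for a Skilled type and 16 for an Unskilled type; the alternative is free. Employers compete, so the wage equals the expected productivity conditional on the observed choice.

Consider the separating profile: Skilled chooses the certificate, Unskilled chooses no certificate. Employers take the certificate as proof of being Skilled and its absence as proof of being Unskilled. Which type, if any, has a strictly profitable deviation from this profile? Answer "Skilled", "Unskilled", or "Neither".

The certificate pays 15; no certificate pays 8.
Skilled: assigned the certificate, nets 15 − 14 = 1; deviating to no certificate nets 8.
Unskilled: assigned no certificate, nets 8; deviating to the certificate nets 15 − 16 = -1.
The Skilled type gains 7 by deviating.

Skilled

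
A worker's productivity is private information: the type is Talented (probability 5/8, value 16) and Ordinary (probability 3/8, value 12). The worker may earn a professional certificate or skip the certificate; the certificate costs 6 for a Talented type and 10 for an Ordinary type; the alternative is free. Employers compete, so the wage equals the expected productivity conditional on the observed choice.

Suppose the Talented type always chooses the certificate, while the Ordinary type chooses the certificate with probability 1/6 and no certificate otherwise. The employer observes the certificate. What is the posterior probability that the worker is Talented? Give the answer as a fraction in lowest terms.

10/11

P(the certificate) = (5/8)·1 + (3/8)·(1/6) = 11/16.
By Bayes' rule, P(Talented | the certificate) = (5/8) / (11/16) = 10/11.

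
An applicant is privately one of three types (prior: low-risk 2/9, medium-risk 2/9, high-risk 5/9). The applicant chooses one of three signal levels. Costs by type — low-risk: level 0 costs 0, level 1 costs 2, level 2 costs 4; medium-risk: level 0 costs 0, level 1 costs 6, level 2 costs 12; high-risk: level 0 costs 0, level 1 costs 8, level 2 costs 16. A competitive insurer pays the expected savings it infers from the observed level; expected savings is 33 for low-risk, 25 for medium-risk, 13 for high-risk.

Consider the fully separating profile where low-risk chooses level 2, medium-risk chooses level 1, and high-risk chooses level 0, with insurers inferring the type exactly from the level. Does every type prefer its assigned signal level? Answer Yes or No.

No

Separating rebates: level 2 → 33, level 1 → 25, level 0 → 13.
low-risk (assigned level 2): level 0: 13 − 0 = 13; level 1: 25 − 2 = 23; level 2: 33 − 4 = 29. low-risk stays.
medium-risk (assigned level 1): level 0: 13 − 0 = 13; level 1: 25 − 6 = 19; level 2: 33 − 12 = 21. medium-risk prefers level 2.
high-risk (assigned level 0): level 0: 13 − 0 = 13; level 1: 25 − 8 = 17; level 2: 33 − 16 = 17. high-risk prefers level 1.
At least one type deviates; the separating profile fails.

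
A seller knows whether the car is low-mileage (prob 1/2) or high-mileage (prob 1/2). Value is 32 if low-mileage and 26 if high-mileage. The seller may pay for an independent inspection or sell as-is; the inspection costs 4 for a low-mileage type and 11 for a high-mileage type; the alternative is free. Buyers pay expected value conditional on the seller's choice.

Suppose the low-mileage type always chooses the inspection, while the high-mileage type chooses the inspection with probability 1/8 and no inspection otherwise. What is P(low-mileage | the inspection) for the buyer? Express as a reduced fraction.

P(the inspection) = (1/2)·1 + (1/2)·(1/8) = 9/16.
By Bayes' rule, P(low-mileage | the inspection) = (1/2) / (9/16) = 8/9.

8/9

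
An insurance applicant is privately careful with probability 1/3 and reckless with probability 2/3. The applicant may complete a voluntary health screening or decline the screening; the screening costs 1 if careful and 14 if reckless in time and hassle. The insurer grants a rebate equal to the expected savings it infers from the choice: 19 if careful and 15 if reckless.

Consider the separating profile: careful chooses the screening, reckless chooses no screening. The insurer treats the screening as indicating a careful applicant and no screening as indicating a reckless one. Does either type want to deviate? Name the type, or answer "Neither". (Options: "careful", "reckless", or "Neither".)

The screening pays 19; no screening pays 15.
careful: assigned the screening, nets 19 − 1 = 18; deviating to no screening nets 15.
reckless: assigned no screening, nets 15; deviating to the screening nets 19 − 14 = 5.
Both types strictly prefer their assigned action; no profitable deviation.

Neither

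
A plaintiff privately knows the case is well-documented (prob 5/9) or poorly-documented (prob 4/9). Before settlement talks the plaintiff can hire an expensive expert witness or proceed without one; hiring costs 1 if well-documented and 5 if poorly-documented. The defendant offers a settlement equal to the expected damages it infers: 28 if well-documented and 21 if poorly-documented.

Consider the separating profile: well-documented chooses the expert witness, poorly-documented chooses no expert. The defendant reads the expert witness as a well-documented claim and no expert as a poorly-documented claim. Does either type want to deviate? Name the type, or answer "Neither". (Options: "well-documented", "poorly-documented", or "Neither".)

The expert witness pays 28; no expert pays 21.
well-documented: assigned the expert witness, nets 28 − 1 = 27; deviating to no expert nets 21.
poorly-documented: assigned no expert, nets 21; deviating to the expert witness nets 28 − 5 = 23.
The poorly-documented type gains 2 by deviating.

poorly-documented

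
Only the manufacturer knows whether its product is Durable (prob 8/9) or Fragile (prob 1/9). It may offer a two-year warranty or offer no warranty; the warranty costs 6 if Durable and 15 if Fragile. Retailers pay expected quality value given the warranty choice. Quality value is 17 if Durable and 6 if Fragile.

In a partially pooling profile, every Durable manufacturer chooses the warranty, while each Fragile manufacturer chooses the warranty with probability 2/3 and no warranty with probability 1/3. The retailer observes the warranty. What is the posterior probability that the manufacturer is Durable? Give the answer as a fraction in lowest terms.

12/13

P(the warranty) = (8/9)·1 + (1/9)·(2/3) = 26/27.
By Bayes' rule, P(Durable | the warranty) = (8/9) / (26/27) = 12/13.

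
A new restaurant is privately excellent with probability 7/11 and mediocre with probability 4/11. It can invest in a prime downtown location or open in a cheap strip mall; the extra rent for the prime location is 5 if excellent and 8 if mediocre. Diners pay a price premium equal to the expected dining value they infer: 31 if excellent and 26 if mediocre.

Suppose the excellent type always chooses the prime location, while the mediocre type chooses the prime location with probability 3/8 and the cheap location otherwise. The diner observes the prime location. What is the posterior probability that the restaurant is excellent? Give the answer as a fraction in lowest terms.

P(the prime location) = (7/11)·1 + (4/11)·(3/8) = 17/22.
By Bayes' rule, P(excellent | the prime location) = (7/11) / (17/22) = 14/17.

14/17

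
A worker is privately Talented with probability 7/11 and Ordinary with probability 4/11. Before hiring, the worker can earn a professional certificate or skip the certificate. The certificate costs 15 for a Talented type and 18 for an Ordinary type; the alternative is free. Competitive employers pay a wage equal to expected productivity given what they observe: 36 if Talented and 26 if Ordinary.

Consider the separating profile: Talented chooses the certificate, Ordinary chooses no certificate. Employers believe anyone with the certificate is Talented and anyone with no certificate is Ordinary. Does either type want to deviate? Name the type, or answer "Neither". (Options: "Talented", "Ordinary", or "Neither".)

The certificate pays 36; no certificate pays 26.
Talented: assigned the certificate, nets 36 − 15 = 21; deviating to no certificate nets 26.
Ordinary: assigned no certificate, nets 26; deviating to the certificate nets 36 − 18 = 18.
The Talented type gains 5 by deviating.

Talented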